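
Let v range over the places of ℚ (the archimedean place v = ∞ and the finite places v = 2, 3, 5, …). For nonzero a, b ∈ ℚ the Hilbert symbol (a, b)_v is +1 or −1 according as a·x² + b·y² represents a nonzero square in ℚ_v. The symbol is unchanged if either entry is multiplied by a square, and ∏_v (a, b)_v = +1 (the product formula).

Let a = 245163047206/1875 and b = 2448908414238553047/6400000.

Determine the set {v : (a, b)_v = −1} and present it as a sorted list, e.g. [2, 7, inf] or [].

[2, 3, 5, 19]

Mod squares: a ≡ 1938, b ≡ 230. Check v ∈ {∞, 2, 3, 5, 7, 11, 17, 19, 23}.
v=2: v_2(a)=1, v_2(b)=-11; units ≡ 1, 3 (mod 8); ε·ε+αω+βω = 0·1+1·1+-11·0 ≡ 1  ⇒  (a,b)_2 = -1.
v=17: a=17^1·(≡11), b=17^2·(≡1) mod 17; (11|17)=-1, (1|17)=+1; (−1)^{1·2·8}·(-1)^2·(+1)^1 = +1.
v=11: a=11^4·(≡8), b=11^8·(≡6) mod 11; (8|11)=-1, (6|11)=-1; (−1)^{4·8·5}·(-1)^8·(-1)^4 = +1.
v=19: a=19^1·(≡5), b=19^2·(≡8) mod 19; (5|19)=+1, (8|19)=-1; (−1)^{1·2·9}·(+1)^2·(-1)^1 = -1.
v=7: a=7^2·(≡3), b=7^0·(≡5) mod 7; (3|7)=-1, (5|7)=-1; (−1)^{2·0·3}·(-1)^0·(-1)^2 = +1.
v=5: a=5^-4·(≡2), b=5^-5·(≡4) mod 5; (2|5)=-1, (4|5)=+1; (−1)^{-4·-5·2}·(-1)^-5·(+1)^-4 = -1.
v=23: a=23^2·(≡18), b=23^3·(≡22) mod 23; (18|23)=+1, (22|23)=-1; (−1)^{2·3·11}·(+1)^3·(-1)^2 = +1.
v=3: a=3^-1·(≡1), b=3^2·(≡2) mod 3; (1|3)=+1, (2|3)=-1; (−1)^{-1·2·1}·(+1)^2·(-1)^-1 = -1.
v=∞: 1938 > 0 and 230 > 0  ⇒  (a,b)_∞ = +1.
Ram(1938, 230) = {2, 3, 5, 19}; no ℚ_2-point on the conic.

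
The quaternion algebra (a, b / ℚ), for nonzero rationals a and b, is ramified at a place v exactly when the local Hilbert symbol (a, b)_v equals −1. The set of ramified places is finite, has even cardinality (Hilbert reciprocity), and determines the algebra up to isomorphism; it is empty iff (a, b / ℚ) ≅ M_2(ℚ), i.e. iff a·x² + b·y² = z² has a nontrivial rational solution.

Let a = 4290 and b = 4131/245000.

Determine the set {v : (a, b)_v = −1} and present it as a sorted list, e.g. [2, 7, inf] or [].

[2, 5, 13, 17]

Mod squares: a ≡ 4290, b ≡ 102. Check v ∈ {∞, 2, 3, 5, 7, 11, 13, 17}.
v=7: a=7^0·(≡6), b=7^-2·(≡4) mod 7; (6|7)=-1, (4|7)=+1; (−1)^{0·-2·3}·(-1)^-2·(+1)^0 = +1.
v=2: v_2(a)=1, v_2(b)=-3; units ≡ 1, 3 (mod 8); ε·ε+αω+βω = 0·1+1·1+-3·0 ≡ 1  ⇒  (a,b)_2 = -1.
v=5: a=5^1·(≡3), b=5^-4·(≡3) mod 5; (3|5)=-1, (3|5)=-1; (−1)^{1·-4·2}·(-1)^-4·(-1)^1 = -1.
v=3: a=3^1·(≡2), b=3^5·(≡1) mod 3; (2|3)=-1, (1|3)=+1; (−1)^{1·5·1}·(-1)^5·(+1)^1 = +1.
v=13: a=13^1·(≡5), b=13^0·(≡5) mod 13; (5|13)=-1, (5|13)=-1; (−1)^{1·0·6}·(-1)^0·(-1)^1 = -1.
v=17: a=17^0·(≡6), b=17^1·(≡3) mod 17; (6|17)=-1, (3|17)=-1; (−1)^{0·1·8}·(-1)^1·(-1)^0 = -1.
v=11: a=11^1·(≡5), b=11^0·(≡9) mod 11; (5|11)=+1, (9|11)=+1; (−1)^{1·0·5}·(+1)^0·(+1)^1 = +1.
v=∞: 4290 > 0 and 102 > 0  ⇒  (a,b)_∞ = +1.
|Ram(4290, 102)| = 4, even; anisotropic at {2, 5, 13, 17}.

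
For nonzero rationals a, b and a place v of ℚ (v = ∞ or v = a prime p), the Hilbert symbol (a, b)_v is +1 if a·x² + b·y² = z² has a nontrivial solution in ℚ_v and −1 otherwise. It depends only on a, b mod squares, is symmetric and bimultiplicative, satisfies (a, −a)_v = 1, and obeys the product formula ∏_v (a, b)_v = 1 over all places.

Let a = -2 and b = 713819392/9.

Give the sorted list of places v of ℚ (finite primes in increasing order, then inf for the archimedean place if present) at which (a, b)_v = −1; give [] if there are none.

[2, 13, 31, 37]

(a, b) ≡ (-2, 2788357) mod (ℚ^×)²; places V = {2, 3, 11, 13, 17, 31, 37, ∞}.
(a,b)_2: α=1, β=8; u≡7, v≡5 (mod 8); ε(u)ε(v)=1·0, αω(v)=1·1, βω(u)=8·0; sum ≡ 1  ⇒  -1.
(a,b)_31: α=0, u≡29; β=1, v≡28 (mod 31); (29|31)=-1, (28|31)=+1; sign (−1)^0·-1^1·+1^0 = -1.
(a,b)_3: α=0, u≡1; β=-2, v≡1 (mod 3); (1|3)=+1, (1|3)=+1; sign (−1)^0·+1^-2·+1^0 = +1.
(a,b)_13: α=0, u≡11; β=1, v≡2 (mod 13); (11|13)=-1, (2|13)=-1; sign (−1)^0·-1^1·-1^0 = -1.
(a,b)_37: α=0, u≡35; β=1, v≡15 (mod 37); (35|37)=-1, (15|37)=-1; sign (−1)^0·-1^1·-1^0 = -1.
(a,b)_11: α=0, u≡9; β=1, v≡1 (mod 11); (9|11)=+1, (1|11)=+1; sign (−1)^0·+1^1·+1^0 = +1.
(a,b)_∞: sgn(-2)=−, sgn(2788357)=+, so +1.
(a,b)_17: α=0, u≡15; β=1, v≡10 (mod 17); (15|17)=+1, (10|17)=-1; sign (−1)^0·+1^1·-1^0 = +1.
(-2, 2788357 / ℚ) ramifies at {2, 13, 31, 37}: a division algebra.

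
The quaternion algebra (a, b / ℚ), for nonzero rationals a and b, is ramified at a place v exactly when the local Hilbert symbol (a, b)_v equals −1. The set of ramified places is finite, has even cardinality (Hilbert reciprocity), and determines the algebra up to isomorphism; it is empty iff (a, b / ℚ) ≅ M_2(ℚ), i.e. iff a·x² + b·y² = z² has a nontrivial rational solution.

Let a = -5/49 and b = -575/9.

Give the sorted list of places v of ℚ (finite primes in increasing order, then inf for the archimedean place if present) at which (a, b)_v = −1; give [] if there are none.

(a, b) ≡ (-5, -23) mod (ℚ^×)²; places V = {2, 3, 5, 7, 23, ∞}.
(a,b)_∞: sgn(-5)=−, sgn(-23)=−, so -1.
(a,b)_2: α=0, β=0; u≡3, v≡1 (mod 8); ε(u)ε(v)=1·0, αω(v)=0·0, βω(u)=0·1; sum ≡ 0  ⇒  +1.
(a,b)_7: α=-2, u≡2; β=0, v≡3 (mod 7); (2|7)=+1, (3|7)=-1; sign (−1)^0·+1^0·-1^-2 = +1.
(a,b)_23: α=0, u≡6; β=1, v≡10 (mod 23); (6|23)=+1, (10|23)=-1; sign (−1)^0·+1^1·-1^0 = +1.
(a,b)_3: α=0, u≡1; β=-2, v≡1 (mod 3); (1|3)=+1, (1|3)=+1; sign (−1)^0·+1^-2·+1^0 = +1.
(a,b)_5: α=1, u≡1; β=2, v≡3 (mod 5); (1|5)=+1, (3|5)=-1; sign (−1)^0·+1^2·-1^1 = -1.
Ram(-5, -23) = {5, ∞}; no ℚ_5-point on the conic.

[5, inf]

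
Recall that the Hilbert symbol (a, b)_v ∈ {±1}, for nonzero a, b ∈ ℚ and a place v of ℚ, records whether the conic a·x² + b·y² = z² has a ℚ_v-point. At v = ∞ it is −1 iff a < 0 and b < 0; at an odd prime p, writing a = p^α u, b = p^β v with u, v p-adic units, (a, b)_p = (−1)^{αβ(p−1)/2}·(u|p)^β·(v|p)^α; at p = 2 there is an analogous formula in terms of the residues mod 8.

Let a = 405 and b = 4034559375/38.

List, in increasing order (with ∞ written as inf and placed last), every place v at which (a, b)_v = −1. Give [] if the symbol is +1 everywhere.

Mod squares: a ≡ 5, b ≡ 336490. Check v ∈ {∞, 2, 3, 5, 7, 11, 19, 23}.
v=11: a=11^0·(≡9), b=11^1·(≡2) mod 11; (9|11)=+1, (2|11)=-1; (−1)^{0·1·5}·(+1)^1·(-1)^0 = +1.
v=23: a=23^0·(≡14), b=23^1·(≡2) mod 23; (14|23)=-1, (2|23)=+1; (−1)^{0·1·11}·(-1)^1·(+1)^0 = -1.
v=3: a=3^4·(≡2), b=3^6·(≡1) mod 3; (2|3)=-1, (1|3)=+1; (−1)^{4·6·1}·(-1)^6·(+1)^4 = +1.
v=∞: 5 > 0 and 336490 > 0  ⇒  (a,b)_∞ = +1.
v=2: v_2(a)=0, v_2(b)=-1; units ≡ 5, 5 (mod 8); ε·ε+αω+βω = 0·0+0·1+-1·1 ≡ 1  ⇒  (a,b)_2 = -1.
v=7: a=7^0·(≡6), b=7^1·(≡1) mod 7; (6|7)=-1, (1|7)=+1; (−1)^{0·1·3}·(-1)^1·(+1)^0 = -1.
v=19: a=19^0·(≡6), b=19^-1·(≡12) mod 19; (6|19)=+1, (12|19)=-1; (−1)^{0·-1·9}·(+1)^-1·(-1)^0 = +1.
v=5: a=5^1·(≡1), b=5^5·(≡3) mod 5; (1|5)=+1, (3|5)=-1; (−1)^{1·5·2}·(+1)^5·(-1)^1 = -1.
|Ram(5, 336490)| = 4, even; anisotropic at {2, 5, 7, 23}.

[2, 5, 7, 23]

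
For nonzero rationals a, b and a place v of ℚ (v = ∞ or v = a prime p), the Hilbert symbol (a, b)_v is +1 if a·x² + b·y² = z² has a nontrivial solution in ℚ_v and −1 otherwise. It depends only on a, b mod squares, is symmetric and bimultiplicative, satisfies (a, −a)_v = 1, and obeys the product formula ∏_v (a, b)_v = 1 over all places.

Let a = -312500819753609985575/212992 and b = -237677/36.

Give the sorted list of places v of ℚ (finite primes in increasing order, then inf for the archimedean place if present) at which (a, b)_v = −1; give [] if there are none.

Mod squares: a ≡ -58706219, b ≡ -237677. Check v ∈ {∞, 2, 3, 5, 7, 11, 13, 17, 19, 31, 41}.
v=7: a=7^2·(≡2), b=7^0·(≡1) mod 7; (2|7)=+1, (1|7)=+1; (−1)^{2·0·3}·(+1)^0·(+1)^2 = +1.
v=19: a=19^1·(≡16), b=19^0·(≡3) mod 19; (16|19)=+1, (3|19)=-1; (−1)^{1·0·9}·(+1)^0·(-1)^1 = -1.
v=13: a=13^-1·(≡10), b=13^0·(≡8) mod 13; (10|13)=+1, (8|13)=-1; (−1)^{-1·0·6}·(+1)^0·(-1)^-1 = -1.
v=17: a=17^3·(≡6), b=17^1·(≡5) mod 17; (6|17)=-1, (5|17)=-1; (−1)^{3·1·8}·(-1)^1·(-1)^3 = +1.
v=3: a=3^0·(≡1), b=3^-2·(≡1) mod 3; (1|3)=+1, (1|3)=+1; (−1)^{0·-2·1}·(+1)^-2·(+1)^0 = +1.
v=5: a=5^2·(≡1), b=5^0·(≡3) mod 5; (1|5)=+1, (3|5)=-1; (−1)^{2·0·2}·(+1)^0·(-1)^2 = +1.
v=2: v_2(a)=-14, v_2(b)=-2; units ≡ 5, 3 (mod 8); ε·ε+αω+βω = 0·1+-14·1+-2·1 ≡ 0  ⇒  (a,b)_2 = +1.
v=41: a=41^3·(≡31), b=41^1·(≡36) mod 41; (31|41)=+1, (36|41)=+1; (−1)^{3·1·20}·(+1)^1·(+1)^3 = +1.
v=∞: -58706219 < 0 and -237677 < 0  ⇒  (a,b)_∞ = -1.
v=11: a=11^3·(≡6), b=11^1·(≡10) mod 11; (6|11)=-1, (10|11)=-1; (−1)^{3·1·5}·(-1)^1·(-1)^3 = -1.
v=31: a=31^3·(≡5), b=31^1·(≡29) mod 31; (5|31)=+1, (29|31)=-1; (−1)^{3·1·15}·(+1)^1·(-1)^3 = +1.
|Ram(-58706219, -237677)| = 4, even; anisotropic at {11, 13, 19, ∞}.

[11, 13, 19, inf]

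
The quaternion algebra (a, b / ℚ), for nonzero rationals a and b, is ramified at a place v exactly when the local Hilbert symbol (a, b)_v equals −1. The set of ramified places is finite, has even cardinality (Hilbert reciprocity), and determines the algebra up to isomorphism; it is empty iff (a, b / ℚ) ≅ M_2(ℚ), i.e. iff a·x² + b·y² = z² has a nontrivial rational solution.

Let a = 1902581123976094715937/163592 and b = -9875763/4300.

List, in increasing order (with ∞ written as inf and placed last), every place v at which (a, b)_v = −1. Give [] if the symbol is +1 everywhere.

[23, 29, 41, 43]

(a, b) ≡ (87986, -582521) mod (ℚ^×)²; places V = {2, 3, 5, 7, 11, 13, 17, 19, 23, 29, 31, 37, 41, 43, ∞}.
(a,b)_3: α=2, u≡2; β=6, v≡1 (mod 3); (2|3)=-1, (1|3)=+1; sign (−1)^0·-1^6·+1^2 = +1.
(a,b)_43: α=2, u≡32; β=-1, v≡31 (mod 43); (32|43)=-1, (31|43)=+1; sign (−1)^0·-1^-1·+1^2 = -1.
(a,b)_41: α=1, u≡14; β=0, v≡35 (mod 41); (14|41)=-1, (35|41)=-1; sign (−1)^0·-1^0·-1^1 = -1.
(a,b)_29: α=1, u≡15; β=0, v≡27 (mod 29); (15|29)=-1, (27|29)=-1; sign (−1)^0·-1^0·-1^1 = -1.
(a,b)_∞: sgn(87986)=+, sgn(-582521)=−, so +1.
(a,b)_5: α=0, u≡1; β=-2, v≡1 (mod 5); (1|5)=+1, (1|5)=+1; sign (−1)^0·+1^-2·+1^0 = +1.
(a,b)_37: α=1, u≡10; β=0, v≡30 (mod 37); (10|37)=+1, (30|37)=+1; sign (−1)^0·+1^0·+1^1 = +1.
(a,b)_31: α=2, u≡5; β=1, v≡26 (mod 31); (5|31)=+1, (26|31)=-1; sign (−1)^0·+1^1·-1^2 = +1.
(a,b)_7: α=2, u≡5; β=0, v≡6 (mod 7); (5|7)=-1, (6|7)=-1; sign (−1)^0·-1^0·-1^2 = +1.
(a,b)_2: α=-3, β=-2; u≡1, v≡7 (mod 8); ε(u)ε(v)=0·1, αω(v)=-3·0, βω(u)=-2·0; sum ≡ 0  ⇒  +1.
(a,b)_19: α=2, u≡1; β=1, v≡1 (mod 19); (1|19)=+1, (1|19)=+1; sign (−1)^0·+1^1·+1^2 = +1.
(a,b)_13: α=-2, u≡5; β=0, v≡9 (mod 13); (5|13)=-1, (9|13)=+1; sign (−1)^0·-1^0·+1^-2 = +1.
(a,b)_17: α=2, u≡3; β=0, v≡4 (mod 17); (3|17)=-1, (4|17)=+1; sign (−1)^0·-1^0·+1^2 = +1.
(a,b)_23: α=2, u≡10; β=1, v≡17 (mod 23); (10|23)=-1, (17|23)=-1; sign (−1)^0·-1^1·-1^2 = -1.
(a,b)_11: α=-2, u≡8; β=0, v≡7 (mod 11); (8|11)=-1, (7|11)=-1; sign (−1)^0·-1^0·-1^-2 = +1.
(87986, -582521 / ℚ) ramifies at {23, 29, 41, 43}: a division algebra.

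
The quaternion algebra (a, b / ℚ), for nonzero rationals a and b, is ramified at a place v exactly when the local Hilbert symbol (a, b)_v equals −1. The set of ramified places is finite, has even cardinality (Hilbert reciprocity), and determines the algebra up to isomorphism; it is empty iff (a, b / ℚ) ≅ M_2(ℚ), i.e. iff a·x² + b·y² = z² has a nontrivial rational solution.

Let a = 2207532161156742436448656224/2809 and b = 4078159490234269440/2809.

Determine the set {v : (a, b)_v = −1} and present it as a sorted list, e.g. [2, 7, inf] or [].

(a, b) ≡ (6006, 15015) mod (ℚ^×)²; places V = {2, 3, 5, 7, 11, 13, 53, ∞}.
(a,b)_7: α=15, u≡1; β=9, v≡3 (mod 7); (1|7)=+1, (3|7)=-1; sign (−1)^1·+1^9·-1^15 = +1.
(a,b)_5: α=0, u≡1; β=1, v≡2 (mod 5); (1|5)=+1, (2|5)=-1; sign (−1)^0·+1^1·-1^0 = +1.
(a,b)_3: α=5, u≡1; β=3, v≡1 (mod 3); (1|3)=+1, (1|3)=+1; sign (−1)^1·+1^3·+1^5 = -1.
(a,b)_13: α=5, u≡5; β=3, v≡6 (mod 13); (5|13)=-1, (6|13)=-1; sign (−1)^0·-1^3·-1^5 = +1.
(a,b)_∞: sgn(6006)=+, sgn(15015)=+, so +1.
(a,b)_2: α=5, β=8; u≡3, v≡7 (mod 8); ε(u)ε(v)=1·1, αω(v)=5·0, βω(u)=8·1; sum ≡ 1  ⇒  -1.
(a,b)_53: α=-2, u≡9; β=-2, v≡17 (mod 53); (9|53)=+1, (17|53)=+1; sign (−1)^0·+1^-2·+1^-2 = +1.
(a,b)_11: α=5, u≡8; β=3, v≡1 (mod 11); (8|11)=-1, (1|11)=+1; sign (−1)^1·-1^3·+1^5 = +1.
|Ram(6006, 15015)| = 2, even; anisotropic at {2, 3}.

[2, 3]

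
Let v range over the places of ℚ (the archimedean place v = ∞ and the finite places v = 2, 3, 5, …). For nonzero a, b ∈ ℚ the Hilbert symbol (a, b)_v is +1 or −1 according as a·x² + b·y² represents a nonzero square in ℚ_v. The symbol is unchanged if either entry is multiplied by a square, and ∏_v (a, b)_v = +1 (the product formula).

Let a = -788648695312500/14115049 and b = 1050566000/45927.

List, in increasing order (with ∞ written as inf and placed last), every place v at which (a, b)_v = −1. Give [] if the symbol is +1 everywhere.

[3, 5, 7, 17]

(a, b) ≡ (-165, 6545) mod (ℚ^×)²; places V = {2, 3, 5, 7, 11, 13, 17, 53, ∞}.
(a,b)_11: α=3, u≡2; β=1, v≡9 (mod 11); (2|11)=-1, (9|11)=+1; sign (−1)^1·-1^1·+1^3 = +1.
(a,b)_13: α=-2, u≡12; β=0, v≡5 (mod 13); (12|13)=+1, (5|13)=-1; sign (−1)^0·+1^0·-1^-2 = +1.
(a,b)_5: α=9, u≡2; β=3, v≡4 (mod 5); (2|5)=-1, (4|5)=+1; sign (−1)^0·-1^3·+1^9 = -1.
(a,b)_53: α=2, u≡28; β=2, v≡34 (mod 53); (28|53)=+1, (34|53)=-1; sign (−1)^0·+1^2·-1^2 = +1.
(a,b)_2: α=2, β=4; u≡3, v≡1 (mod 8); ε(u)ε(v)=1·0, αω(v)=2·0, βω(u)=4·1; sum ≡ 0  ⇒  +1.
(a,b)_∞: sgn(-165)=−, sgn(6545)=+, so +1.
(a,b)_7: α=0, u≡5; β=-1, v≡4 (mod 7); (5|7)=-1, (4|7)=+1; sign (−1)^0·-1^-1·+1^0 = -1.
(a,b)_17: α=-4, u≡12; β=1, v≡11 (mod 17); (12|17)=-1, (11|17)=-1; sign (−1)^0·-1^1·-1^-4 = -1.
(a,b)_3: α=3, u≡2; β=-8, v≡2 (mod 3); (2|3)=-1, (2|3)=-1; sign (−1)^0·-1^-8·-1^3 = -1.
Ram(-165, 6545) = {3, 5, 7, 17}; no ℚ_3-point on the conic.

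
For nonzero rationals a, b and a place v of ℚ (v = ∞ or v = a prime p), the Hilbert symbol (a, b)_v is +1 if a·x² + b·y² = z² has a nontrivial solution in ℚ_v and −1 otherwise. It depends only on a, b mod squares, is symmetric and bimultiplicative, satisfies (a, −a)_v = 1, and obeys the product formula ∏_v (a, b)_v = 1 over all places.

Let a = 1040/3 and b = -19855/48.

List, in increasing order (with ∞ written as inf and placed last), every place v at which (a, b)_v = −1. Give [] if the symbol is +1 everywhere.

Mod squares: a ≡ 195, b ≡ -165. Check v ∈ {∞, 2, 3, 5, 11, 13, 19}.
v=3: a=3^-1·(≡2), b=3^-1·(≡2) mod 3; (2|3)=-1, (2|3)=-1; (−1)^{-1·-1·1}·(-1)^-1·(-1)^-1 = -1.
v=5: a=5^1·(≡1), b=5^1·(≡3) mod 5; (1|5)=+1, (3|5)=-1; (−1)^{1·1·2}·(+1)^1·(-1)^1 = -1.
v=∞: 195 > 0 and -165 < 0  ⇒  (a,b)_∞ = +1.
v=11: a=11^0·(≡2), b=11^1·(≡8) mod 11; (2|11)=-1, (8|11)=-1; (−1)^{0·1·5}·(-1)^1·(-1)^0 = -1.
v=13: a=13^1·(≡5), b=13^0·(≡1) mod 13; (5|13)=-1, (1|13)=+1; (−1)^{1·0·6}·(-1)^0·(+1)^1 = +1.
v=19: a=19^0·(≡11), b=19^2·(≡4) mod 19; (11|19)=+1, (4|19)=+1; (−1)^{0·2·9}·(+1)^2·(+1)^0 = +1.
v=2: v_2(a)=4, v_2(b)=-4; units ≡ 3, 3 (mod 8); ε·ε+αω+βω = 1·1+4·1+-4·1 ≡ 1  ⇒  (a,b)_2 = -1.
(195, -165 / ℚ) ramifies at {2, 3, 5, 11}: a division algebra.

[2, 3, 5, 11]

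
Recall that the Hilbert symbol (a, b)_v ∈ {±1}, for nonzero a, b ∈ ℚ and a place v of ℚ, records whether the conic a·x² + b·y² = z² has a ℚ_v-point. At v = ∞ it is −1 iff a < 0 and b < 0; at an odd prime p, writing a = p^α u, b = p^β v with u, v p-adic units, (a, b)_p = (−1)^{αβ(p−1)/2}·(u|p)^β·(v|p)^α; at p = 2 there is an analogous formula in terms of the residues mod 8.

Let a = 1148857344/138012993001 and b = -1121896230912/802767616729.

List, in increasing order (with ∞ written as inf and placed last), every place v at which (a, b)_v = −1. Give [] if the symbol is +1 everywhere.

[19, 29]

(a, b) ≡ (19, -9367) mod (ℚ^×)²; places V = {2, 3, 13, 17, 19, 29, 41, ∞}.
(a,b)_13: α=-2, u≡7; β=-2, v≡2 (mod 13); (7|13)=-1, (2|13)=-1; sign (−1)^0·-1^-2·-1^-2 = +1.
(a,b)_∞: sgn(19)=+, sgn(-9367)=−, so +1.
(a,b)_3: α=10, u≡1; β=4, v≡2 (mod 3); (1|3)=+1, (2|3)=-1; sign (−1)^0·+1^4·-1^10 = +1.
(a,b)_29: α=0, u≡26; β=1, v≡25 (mod 29); (26|29)=-1, (25|29)=+1; sign (−1)^0·-1^1·+1^0 = -1.
(a,b)_19: α=1, u≡16; β=3, v≡11 (mod 19); (16|19)=+1, (11|19)=+1; sign (−1)^1·+1^3·+1^1 = -1.
(a,b)_2: α=10, β=12; u≡3, v≡1 (mod 8); ε(u)ε(v)=1·0, αω(v)=10·0, βω(u)=12·1; sum ≡ 0  ⇒  +1.
(a,b)_41: α=-4, u≡28; β=-6, v≡15 (mod 41); (28|41)=-1, (15|41)=-1; sign (−1)^0·-1^-6·-1^-4 = +1.
(a,b)_17: α=-2, u≡1; β=1, v≡3 (mod 17); (1|17)=+1, (3|17)=-1; sign (−1)^0·+1^1·-1^-2 = +1.
|Ram(19, -9367)| = 2, even; anisotropic at {19, 29}.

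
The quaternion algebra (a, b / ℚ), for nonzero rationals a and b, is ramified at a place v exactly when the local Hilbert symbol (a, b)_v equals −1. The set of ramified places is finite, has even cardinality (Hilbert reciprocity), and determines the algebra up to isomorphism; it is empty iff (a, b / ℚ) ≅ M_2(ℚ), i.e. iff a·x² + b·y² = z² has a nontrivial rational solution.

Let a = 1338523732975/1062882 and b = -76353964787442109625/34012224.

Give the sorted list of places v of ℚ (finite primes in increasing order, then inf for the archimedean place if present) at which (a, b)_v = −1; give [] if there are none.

[2, 5, 13, 17]

(a, b) ≡ (4862, -65) mod (ℚ^×)²; places V = {2, 3, 5, 11, 13, 17, 19, ∞}.
(a,b)_3: α=-12, u≡2; β=-12, v≡1 (mod 3); (2|3)=-1, (1|3)=+1; sign (−1)^0·-1^-12·+1^-12 = +1.
(a,b)_13: α=3, u≡10; β=5, v≡8 (mod 13); (10|13)=+1, (8|13)=-1; sign (−1)^0·+1^5·-1^3 = -1.
(a,b)_11: α=1, u≡10; β=2, v≡9 (mod 11); (10|11)=-1, (9|11)=+1; sign (−1)^0·-1^2·+1^1 = +1.
(a,b)_17: α=1, u≡7; β=2, v≡12 (mod 17); (7|17)=-1, (12|17)=-1; sign (−1)^0·-1^2·-1^1 = -1.
(a,b)_2: α=-1, β=-6; u≡7, v≡7 (mod 8); ε(u)ε(v)=1·1, αω(v)=-1·0, βω(u)=-6·0; sum ≡ 1  ⇒  -1.
(a,b)_5: α=2, u≡2; β=3, v≡2 (mod 5); (2|5)=-1, (2|5)=-1; sign (−1)^0·-1^3·-1^2 = -1.
(a,b)_∞: sgn(4862)=+, sgn(-65)=−, so +1.
(a,b)_19: α=4, u≡4; β=6, v≡1 (mod 19); (4|19)=+1, (1|19)=+1; sign (−1)^0·+1^6·+1^4 = +1.
(4862, -65 / ℚ) ramifies at {2, 5, 13, 17}: a division algebra.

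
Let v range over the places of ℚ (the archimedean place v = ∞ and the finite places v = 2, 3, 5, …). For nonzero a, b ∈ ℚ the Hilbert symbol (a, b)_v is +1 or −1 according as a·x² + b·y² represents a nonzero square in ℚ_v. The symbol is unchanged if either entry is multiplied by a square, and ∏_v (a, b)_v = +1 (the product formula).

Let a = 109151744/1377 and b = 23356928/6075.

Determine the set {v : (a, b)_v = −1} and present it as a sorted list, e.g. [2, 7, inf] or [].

Mod squares: a ≡ 13702, b ≡ 114. Check v ∈ {∞, 2, 3, 5, 7, 13, 17, 19, 23, 31}.
v=17: a=17^-1·(≡5), b=17^0·(≡14) mod 17; (5|17)=-1, (14|17)=-1; (−1)^{-1·0·8}·(-1)^0·(-1)^-1 = -1.
v=3: a=3^-4·(≡1), b=3^-5·(≡2) mod 3; (1|3)=+1, (2|3)=-1; (−1)^{-4·-5·1}·(+1)^-5·(-1)^-4 = +1.
v=23: a=23^2·(≡22), b=23^0·(≡20) mod 23; (22|23)=-1, (20|23)=-1; (−1)^{2·0·11}·(-1)^0·(-1)^2 = +1.
v=∞: 13702 > 0 and 114 > 0  ⇒  (a,b)_∞ = +1.
v=19: a=19^0·(≡14), b=19^1·(≡9) mod 19; (14|19)=-1, (9|19)=+1; (−1)^{0·1·9}·(-1)^1·(+1)^0 = -1.
v=13: a=13^1·(≡9), b=13^0·(≡9) mod 13; (9|13)=+1, (9|13)=+1; (−1)^{1·0·6}·(+1)^0·(+1)^1 = +1.
v=2: v_2(a)=9, v_2(b)=9; units ≡ 3, 1 (mod 8); ε·ε+αω+βω = 1·0+9·0+9·1 ≡ 1  ⇒  (a,b)_2 = -1.
v=31: a=31^1·(≡1), b=31^0·(≡22) mod 31; (1|31)=+1, (22|31)=-1; (−1)^{1·0·15}·(+1)^0·(-1)^1 = -1.
v=5: a=5^0·(≡2), b=5^-2·(≡1) mod 5; (2|5)=-1, (1|5)=+1; (−1)^{0·-2·2}·(-1)^-2·(+1)^0 = +1.
v=7: a=7^0·(≡6), b=7^4·(≡2) mod 7; (6|7)=-1, (2|7)=+1; (−1)^{0·4·3}·(-1)^4·(+1)^0 = +1.
Ram(13702, 114) = {2, 17, 19, 31}; no ℚ_2-point on the conic.

[2, 17, 19, 31]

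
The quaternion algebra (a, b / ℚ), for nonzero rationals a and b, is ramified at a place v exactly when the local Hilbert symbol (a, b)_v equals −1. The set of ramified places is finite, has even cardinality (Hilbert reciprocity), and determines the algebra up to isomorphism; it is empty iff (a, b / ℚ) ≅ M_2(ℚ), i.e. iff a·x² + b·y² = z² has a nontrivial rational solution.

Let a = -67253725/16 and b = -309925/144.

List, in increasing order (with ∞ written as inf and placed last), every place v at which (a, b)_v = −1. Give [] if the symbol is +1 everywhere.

(a, b) ≡ (-54901, -253) mod (ℚ^×)²; places V = {2, 3, 5, 7, 11, 23, 31, ∞}.
(a,b)_2: α=-4, β=-4; u≡3, v≡3 (mod 8); ε(u)ε(v)=1·1, αω(v)=-4·1, βω(u)=-4·1; sum ≡ 1  ⇒  -1.
(a,b)_3: α=0, u≡2; β=-2, v≡2 (mod 3); (2|3)=-1, (2|3)=-1; sign (−1)^0·-1^-2·-1^0 = +1.
(a,b)_11: α=1, u≡9; β=1, v≡7 (mod 11); (9|11)=+1, (7|11)=-1; sign (−1)^1·+1^1·-1^1 = +1.
(a,b)_5: α=2, u≡1; β=2, v≡2 (mod 5); (1|5)=+1, (2|5)=-1; sign (−1)^0·+1^2·-1^2 = +1.
(a,b)_23: α=1, u≡22; β=1, v≡12 (mod 23); (22|23)=-1, (12|23)=+1; sign (−1)^1·-1^1·+1^1 = +1.
(a,b)_∞: sgn(-54901)=−, sgn(-253)=−, so -1.
(a,b)_7: α=3, u≡1; β=2, v≡6 (mod 7); (1|7)=+1, (6|7)=-1; sign (−1)^0·+1^2·-1^3 = -1.
(a,b)_31: α=1, u≡27; β=0, v≡27 (mod 31); (27|31)=-1, (27|31)=-1; sign (−1)^0·-1^0·-1^1 = -1.
|Ram(-54901, -253)| = 4, even; anisotropic at {2, 7, 31, ∞}.

[2, 7, 31, inf]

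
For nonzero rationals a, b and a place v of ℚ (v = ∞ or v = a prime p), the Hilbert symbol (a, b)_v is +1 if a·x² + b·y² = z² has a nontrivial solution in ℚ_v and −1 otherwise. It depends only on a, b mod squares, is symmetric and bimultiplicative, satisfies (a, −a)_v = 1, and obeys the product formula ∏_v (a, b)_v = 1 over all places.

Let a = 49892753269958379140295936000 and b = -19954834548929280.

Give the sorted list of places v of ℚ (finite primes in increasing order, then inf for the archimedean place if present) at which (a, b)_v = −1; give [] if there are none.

[2, 3, 5, 13]

Mod squares: a ≡ 43010, b ≡ -195. Check v ∈ {∞, 2, 3, 5, 7, 11, 13, 17, 23}.
v=∞: 43010 > 0 and -195 < 0  ⇒  (a,b)_∞ = +1.
v=11: a=11^3·(≡5), b=11^2·(≡3) mod 11; (5|11)=+1, (3|11)=+1; (−1)^{3·2·5}·(+1)^2·(+1)^3 = +1.
v=17: a=17^3·(≡10), b=17^2·(≡4) mod 17; (10|17)=-1, (4|17)=+1; (−1)^{3·2·8}·(-1)^2·(+1)^3 = +1.
v=7: a=7^6·(≡4), b=7^4·(≡2) mod 7; (4|7)=+1, (2|7)=+1; (−1)^{6·4·3}·(+1)^4·(+1)^6 = +1.
v=5: a=5^3·(≡3), b=5^1·(≡4) mod 5; (3|5)=-1, (4|5)=+1; (−1)^{3·1·2}·(-1)^1·(+1)^3 = -1.
v=3: a=3^6·(≡2), b=3^3·(≡1) mod 3; (2|3)=-1, (1|3)=+1; (−1)^{6·3·1}·(-1)^3·(+1)^6 = -1.
v=13: a=13^4·(≡6), b=13^1·(≡5) mod 13; (6|13)=-1, (5|13)=-1; (−1)^{4·1·6}·(-1)^1·(-1)^4 = -1.
v=23: a=23^3·(≡11), b=23^2·(≡1) mod 23; (11|23)=-1, (1|23)=+1; (−1)^{3·2·11}·(-1)^2·(+1)^3 = +1.
v=2: v_2(a)=11, v_2(b)=8; units ≡ 1, 5 (mod 8); ε·ε+αω+βω = 0·0+11·1+8·0 ≡ 1  ⇒  (a,b)_2 = -1.
(43010, -195 / ℚ) ramifies at {2, 3, 5, 13}: a division algebra.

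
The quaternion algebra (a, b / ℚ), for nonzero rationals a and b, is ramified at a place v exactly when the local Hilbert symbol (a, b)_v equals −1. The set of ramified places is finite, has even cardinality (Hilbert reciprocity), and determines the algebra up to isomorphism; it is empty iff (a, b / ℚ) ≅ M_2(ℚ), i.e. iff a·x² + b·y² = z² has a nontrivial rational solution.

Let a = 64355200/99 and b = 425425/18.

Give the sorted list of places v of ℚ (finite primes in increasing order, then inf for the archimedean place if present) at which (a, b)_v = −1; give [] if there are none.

(a, b) ≡ (2618, 34034) mod (ℚ^×)²; places V = {2, 3, 5, 7, 11, 13, 17, ∞}.
(a,b)_3: α=-2, u≡2; β=-2, v≡2 (mod 3); (2|3)=-1, (2|3)=-1; sign (−1)^0·-1^-2·-1^-2 = +1.
(a,b)_11: α=-1, u≡7; β=1, v≡3 (mod 11); (7|11)=-1, (3|11)=+1; sign (−1)^1·-1^1·+1^-1 = +1.
(a,b)_5: α=2, u≡2; β=2, v≡4 (mod 5); (2|5)=-1, (4|5)=+1; sign (−1)^0·-1^2·+1^2 = +1.
(a,b)_∞: sgn(2618)=+, sgn(34034)=+, so +1.
(a,b)_7: α=1, u≡3; β=1, v≡2 (mod 7); (3|7)=-1, (2|7)=+1; sign (−1)^1·-1^1·+1^1 = +1.
(a,b)_13: α=2, u≡7; β=1, v≡6 (mod 13); (7|13)=-1, (6|13)=-1; sign (−1)^0·-1^1·-1^2 = -1.
(a,b)_2: α=7, β=-1; u≡5, v≡1 (mod 8); ε(u)ε(v)=0·0, αω(v)=7·0, βω(u)=-1·1; sum ≡ 1  ⇒  -1.
(a,b)_17: α=1, u≡15; β=1, v≡1 (mod 17); (15|17)=+1, (1|17)=+1; sign (−1)^0·+1^1·+1^1 = +1.
Ram(2618, 34034) = {2, 13}; no ℚ_2-point on the conic.

[2, 13]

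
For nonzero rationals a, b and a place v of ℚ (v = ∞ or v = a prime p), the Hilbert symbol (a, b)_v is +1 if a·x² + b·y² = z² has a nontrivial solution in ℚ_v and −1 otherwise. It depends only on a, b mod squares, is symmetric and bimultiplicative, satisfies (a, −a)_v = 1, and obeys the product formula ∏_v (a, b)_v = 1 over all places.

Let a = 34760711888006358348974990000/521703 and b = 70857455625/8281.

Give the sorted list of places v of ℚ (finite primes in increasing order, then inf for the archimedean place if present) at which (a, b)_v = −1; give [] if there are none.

Mod squares: a ≡ 153341832413, b ≡ 12596881. Check v ∈ {∞, 2, 3, 5, 7, 11, 13, 17, 31, 37, 41, 47, 53}.
v=47: a=47^1·(≡43), b=47^0·(≡20) mod 47; (43|47)=-1, (20|47)=-1; (−1)^{1·0·23}·(-1)^0·(-1)^1 = -1.
v=53: a=53^3·(≡44), b=53^1·(≡42) mod 53; (44|53)=+1, (42|53)=+1; (−1)^{3·1·26}·(+1)^1·(+1)^3 = +1.
v=31: a=31^3·(≡8), b=31^1·(≡26) mod 31; (8|31)=+1, (26|31)=-1; (−1)^{3·1·15}·(+1)^1·(-1)^3 = +1.
v=5: a=5^4·(≡3), b=5^4·(≡4) mod 5; (3|5)=-1, (4|5)=+1; (−1)^{4·4·2}·(-1)^4·(+1)^4 = +1.
v=2: v_2(a)=4, v_2(b)=0; units ≡ 5, 1 (mod 8); ε·ε+αω+βω = 0·0+4·0+0·1 ≡ 0  ⇒  (a,b)_2 = +1.
v=3: a=3^-2·(≡2), b=3^2·(≡1) mod 3; (2|3)=-1, (1|3)=+1; (−1)^{-2·2·1}·(-1)^2·(+1)^-2 = +1.
v=13: a=13^-2·(≡12), b=13^-2·(≡6) mod 13; (12|13)=+1, (6|13)=-1; (−1)^{-2·-2·6}·(+1)^-2·(-1)^-2 = +1.
v=11: a=11^3·(≡8), b=11^1·(≡1) mod 11; (8|11)=-1, (1|11)=+1; (−1)^{3·1·5}·(-1)^1·(+1)^3 = +1.
v=∞: 153341832413 > 0 and 12596881 > 0  ⇒  (a,b)_∞ = +1.
v=17: a=17^3·(≡3), b=17^1·(≡3) mod 17; (3|17)=-1, (3|17)=-1; (−1)^{3·1·8}·(-1)^1·(-1)^3 = +1.
v=7: a=7^-3·(≡1), b=7^-2·(≡5) mod 7; (1|7)=+1, (5|7)=-1; (−1)^{-3·-2·3}·(+1)^-2·(-1)^-3 = -1.
v=37: a=37^1·(≡28), b=37^0·(≡4) mod 37; (28|37)=+1, (4|37)=+1; (−1)^{1·0·18}·(+1)^0·(+1)^1 = +1.
v=41: a=41^3·(≡19), b=41^1·(≡22) mod 41; (19|41)=-1, (22|41)=-1; (−1)^{3·1·20}·(-1)^1·(-1)^3 = +1.
|Ram(153341832413, 12596881)| = 2, even; anisotropic at {7, 47}.

[7, 47]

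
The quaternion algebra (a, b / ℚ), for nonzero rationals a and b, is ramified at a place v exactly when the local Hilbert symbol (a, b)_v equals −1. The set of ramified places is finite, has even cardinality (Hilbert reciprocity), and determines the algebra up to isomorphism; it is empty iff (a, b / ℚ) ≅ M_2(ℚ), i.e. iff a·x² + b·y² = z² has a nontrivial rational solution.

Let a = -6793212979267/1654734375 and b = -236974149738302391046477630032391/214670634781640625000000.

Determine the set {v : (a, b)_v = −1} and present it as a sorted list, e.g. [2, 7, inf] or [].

(a, b) ≡ (-2821, -31) mod (ℚ^×)²; places V = {2, 3, 5, 7, 11, 13, 29, 31, 37, 41, ∞}.
(a,b)_2: α=0, β=-6; u≡3, v≡1 (mod 8); ε(u)ε(v)=1·0, αω(v)=0·0, βω(u)=-6·1; sum ≡ 0  ⇒  +1.
(a,b)_∞: sgn(-2821)=−, sgn(-31)=−, so -1.
(a,b)_11: α=4, u≡7; β=10, v≡2 (mod 11); (7|11)=-1, (2|11)=-1; sign (−1)^0·-1^10·-1^4 = +1.
(a,b)_41: α=-2, u≡10; β=-4, v≡18 (mod 41); (10|41)=+1, (18|41)=+1; sign (−1)^0·+1^-4·+1^-2 = +1.
(a,b)_29: α=2, u≡15; β=4, v≡10 (mod 29); (15|29)=-1, (10|29)=-1; sign (−1)^0·-1^4·-1^2 = +1.
(a,b)_5: α=-6, u≡1; β=-14, v≡1 (mod 5); (1|5)=+1, (1|5)=+1; sign (−1)^0·+1^-14·+1^-6 = +1.
(a,b)_7: α=-1, u≡3; β=-4, v≡2 (mod 7); (3|7)=-1, (2|7)=+1; sign (−1)^0·-1^-4·+1^-1 = +1.
(a,b)_3: α=-2, u≡2; β=-4, v≡2 (mod 3); (2|3)=-1, (2|3)=-1; sign (−1)^0·-1^-4·-1^-2 = +1.
(a,b)_31: α=1, u≡20; β=3, v≡17 (mod 31); (20|31)=+1, (17|31)=-1; sign (−1)^1·+1^3·-1^1 = +1.
(a,b)_13: α=1, u≡4; β=2, v≡2 (mod 13); (4|13)=+1, (2|13)=-1; sign (−1)^0·+1^2·-1^1 = -1.
(a,b)_37: α=2, u≡25; β=6, v≡6 (mod 37); (25|37)=+1, (6|37)=-1; sign (−1)^0·+1^6·-1^2 = +1.
Ram(-2821, -31) = {13, ∞}; no ℚ_13-point on the conic.

[13, inf]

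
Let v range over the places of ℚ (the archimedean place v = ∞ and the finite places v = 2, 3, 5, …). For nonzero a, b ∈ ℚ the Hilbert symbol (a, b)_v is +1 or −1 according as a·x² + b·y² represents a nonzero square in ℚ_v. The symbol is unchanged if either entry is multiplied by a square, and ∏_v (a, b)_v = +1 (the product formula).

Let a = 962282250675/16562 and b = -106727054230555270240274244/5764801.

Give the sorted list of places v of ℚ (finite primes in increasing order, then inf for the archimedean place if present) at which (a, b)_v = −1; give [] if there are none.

(a, b) ≡ (30566, -2001) mod (ℚ^×)²; places V = {2, 3, 5, 7, 13, 17, 23, 29, 31, ∞}.
(a,b)_29: α=1, u≡18; β=3, v≡18 (mod 29); (18|29)=-1, (18|29)=-1; sign (−1)^0·-1^3·-1^1 = +1.
(a,b)_31: α=1, u≡19; β=2, v≡25 (mod 31); (19|31)=+1, (25|31)=+1; sign (−1)^0·+1^2·+1^1 = +1.
(a,b)_23: α=4, u≡7; β=9, v≡22 (mod 23); (7|23)=-1, (22|23)=-1; sign (−1)^0·-1^9·-1^4 = -1.
(a,b)_5: α=2, u≡1; β=0, v≡1 (mod 5); (1|5)=+1, (1|5)=+1; sign (−1)^0·+1^0·+1^2 = +1.
(a,b)_13: α=-2, u≡10; β=0, v≡1 (mod 13); (10|13)=+1, (1|13)=+1; sign (−1)^0·+1^0·+1^-2 = +1.
(a,b)_3: α=2, u≡2; β=7, v≡2 (mod 3); (2|3)=-1, (2|3)=-1; sign (−1)^0·-1^7·-1^2 = -1.
(a,b)_7: α=-2, u≡2; β=-8, v≡1 (mod 7); (2|7)=+1, (1|7)=+1; sign (−1)^0·+1^-8·+1^-2 = +1.
(a,b)_2: α=-1, β=2; u≡3, v≡7 (mod 8); ε(u)ε(v)=1·1, αω(v)=-1·0, βω(u)=2·1; sum ≡ 1  ⇒  -1.
(a,b)_17: α=1, u≡9; β=2, v≡10 (mod 17); (9|17)=+1, (10|17)=-1; sign (−1)^0·+1^2·-1^1 = -1.
(a,b)_∞: sgn(30566)=+, sgn(-2001)=−, so +1.
Ram(30566, -2001) = {2, 3, 17, 23}; no ℚ_2-point on the conic.

[2, 3, 17, 23]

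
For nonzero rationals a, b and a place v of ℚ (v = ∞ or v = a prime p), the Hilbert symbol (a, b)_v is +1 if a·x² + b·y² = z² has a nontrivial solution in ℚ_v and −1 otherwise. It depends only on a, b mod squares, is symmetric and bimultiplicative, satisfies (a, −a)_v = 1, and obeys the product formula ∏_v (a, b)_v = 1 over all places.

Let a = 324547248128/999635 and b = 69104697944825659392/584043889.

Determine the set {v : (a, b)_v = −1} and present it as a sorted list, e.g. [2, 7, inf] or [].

[2, 5, 7, 19]

(a, b) ≡ (1330, 38) mod (ℚ^×)²; places V = {2, 3, 5, 7, 11, 13, 19, ∞}.
(a,b)_19: α=5, u≡15; β=7, v≡13 (mod 19); (15|19)=-1, (13|19)=-1; sign (−1)^1·-1^7·-1^5 = -1.
(a,b)_∞: sgn(1330)=+, sgn(38)=+, so +1.
(a,b)_2: α=17, β=33; u≡1, v≡3 (mod 8); ε(u)ε(v)=0·1, αω(v)=17·1, βω(u)=33·0; sum ≡ 1  ⇒  -1.
(a,b)_13: α=-4, u≡10; β=-6, v≡4 (mod 13); (10|13)=+1, (4|13)=+1; sign (−1)^0·+1^-6·+1^-4 = +1.
(a,b)_7: α=-1, u≡1; β=0, v≡5 (mod 7); (1|7)=+1, (5|7)=-1; sign (−1)^0·+1^0·-1^-1 = -1.
(a,b)_5: α=-1, u≡4; β=0, v≡3 (mod 5); (4|5)=+1, (3|5)=-1; sign (−1)^0·+1^0·-1^-1 = -1.
(a,b)_11: α=0, u≡7; β=-2, v≡5 (mod 11); (7|11)=-1, (5|11)=+1; sign (−1)^0·-1^-2·+1^0 = +1.
(a,b)_3: α=0, u≡1; β=2, v≡2 (mod 3); (1|3)=+1, (2|3)=-1; sign (−1)^0·+1^2·-1^0 = +1.
Ram(1330, 38) = {2, 5, 7, 19}; no ℚ_2-point on the conic.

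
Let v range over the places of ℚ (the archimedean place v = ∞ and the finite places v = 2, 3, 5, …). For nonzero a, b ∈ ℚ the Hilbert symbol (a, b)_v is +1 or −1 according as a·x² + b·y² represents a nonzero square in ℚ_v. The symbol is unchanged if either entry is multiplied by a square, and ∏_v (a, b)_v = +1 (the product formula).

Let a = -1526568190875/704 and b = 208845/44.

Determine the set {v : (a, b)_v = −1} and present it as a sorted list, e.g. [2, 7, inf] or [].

Mod squares: a ≡ -385, b ≡ 255255. Check v ∈ {∞, 2, 3, 5, 7, 11, 13, 17}.
v=5: a=5^3·(≡2), b=5^1·(≡1) mod 5; (2|5)=-1, (1|5)=+1; (−1)^{3·1·2}·(-1)^1·(+1)^3 = -1.
v=∞: -385 < 0 and 255255 > 0  ⇒  (a,b)_∞ = +1.
v=7: a=7^3·(≡4), b=7^1·(≡4) mod 7; (4|7)=+1, (4|7)=+1; (−1)^{3·1·3}·(+1)^1·(+1)^3 = -1.
v=17: a=17^2·(≡7), b=17^1·(≡13) mod 17; (7|17)=-1, (13|17)=+1; (−1)^{2·1·8}·(-1)^1·(+1)^2 = -1.
v=13: a=13^2·(≡5), b=13^1·(≡2) mod 13; (5|13)=-1, (2|13)=-1; (−1)^{2·1·6}·(-1)^1·(-1)^2 = -1.
v=11: a=11^-1·(≡1), b=11^-1·(≡8) mod 11; (1|11)=+1, (8|11)=-1; (−1)^{-1·-1·5}·(+1)^-1·(-1)^-1 = +1.
v=2: v_2(a)=-6, v_2(b)=-2; units ≡ 7, 7 (mod 8); ε·ε+αω+βω = 1·1+-6·0+-2·0 ≡ 1  ⇒  (a,b)_2 = -1.
v=3: a=3^6·(≡2), b=3^3·(≡2) mod 3; (2|3)=-1, (2|3)=-1; (−1)^{6·3·1}·(-1)^3·(-1)^6 = -1.
|Ram(-385, 255255)| = 6, even; anisotropic at {2, 3, 5, 7, 13, 17}.

[2, 3, 5, 7, 13, 17]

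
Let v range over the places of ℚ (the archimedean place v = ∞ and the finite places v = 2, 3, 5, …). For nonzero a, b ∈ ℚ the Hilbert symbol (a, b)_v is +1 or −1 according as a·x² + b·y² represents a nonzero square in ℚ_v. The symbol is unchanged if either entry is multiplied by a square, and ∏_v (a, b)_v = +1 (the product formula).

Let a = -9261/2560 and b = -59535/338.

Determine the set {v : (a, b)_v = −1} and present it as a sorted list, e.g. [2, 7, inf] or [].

Mod squares: a ≡ -210, b ≡ -30. Check v ∈ {∞, 2, 3, 5, 7, 13}.
v=3: a=3^3·(≡2), b=3^5·(≡2) mod 3; (2|3)=-1, (2|3)=-1; (−1)^{3·5·1}·(-1)^5·(-1)^3 = -1.
v=2: v_2(a)=-9, v_2(b)=-1; units ≡ 7, 1 (mod 8); ε·ε+αω+βω = 1·0+-9·0+-1·0 ≡ 0  ⇒  (a,b)_2 = +1.
v=7: a=7^3·(≡3), b=7^2·(≡5) mod 7; (3|7)=-1, (5|7)=-1; (−1)^{3·2·3}·(-1)^2·(-1)^3 = -1.
v=13: a=13^0·(≡5), b=13^-2·(≡9) mod 13; (5|13)=-1, (9|13)=+1; (−1)^{0·-2·6}·(-1)^-2·(+1)^0 = +1.
v=5: a=5^-1·(≡2), b=5^1·(≡1) mod 5; (2|5)=-1, (1|5)=+1; (−1)^{-1·1·2}·(-1)^1·(+1)^-1 = -1.
v=∞: -210 < 0 and -30 < 0  ⇒  (a,b)_∞ = -1.
|Ram(-210, -30)| = 4, even; anisotropic at {3, 5, 7, ∞}.

[3, 5, 7, inf]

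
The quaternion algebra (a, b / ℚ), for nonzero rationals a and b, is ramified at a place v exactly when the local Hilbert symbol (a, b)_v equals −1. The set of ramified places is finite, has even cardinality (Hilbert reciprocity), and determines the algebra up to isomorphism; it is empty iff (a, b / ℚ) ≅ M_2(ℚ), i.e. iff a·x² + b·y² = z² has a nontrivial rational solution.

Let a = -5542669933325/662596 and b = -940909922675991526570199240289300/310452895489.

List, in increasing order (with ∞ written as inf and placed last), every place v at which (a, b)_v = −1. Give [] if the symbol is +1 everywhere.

[2, 19, 23, inf]

Mod squares: a ≡ -23693, b ≡ -3814573. Check v ∈ {∞, 2, 3, 5, 7, 11, 13, 17, 19, 23, 29, 37, 43}.
v=13: a=13^0·(≡5), b=13^2·(≡4) mod 13; (5|13)=-1, (4|13)=+1; (−1)^{0·2·6}·(-1)^2·(+1)^0 = +1.
v=3: a=3^0·(≡1), b=3^8·(≡2) mod 3; (1|3)=+1, (2|3)=-1; (−1)^{0·8·1}·(+1)^8·(-1)^0 = +1.
v=17: a=17^0·(≡10), b=17^2·(≡12) mod 17; (10|17)=-1, (12|17)=-1; (−1)^{0·2·8}·(-1)^2·(-1)^0 = +1.
v=2: v_2(a)=-2, v_2(b)=2; units ≡ 3, 3 (mod 8); ε·ε+αω+βω = 1·1+-2·1+2·1 ≡ 1  ⇒  (a,b)_2 = -1.
v=11: a=11^-2·(≡4), b=11^-2·(≡8) mod 11; (4|11)=+1, (8|11)=-1; (−1)^{-2·-2·5}·(+1)^-2·(-1)^-2 = +1.
v=37: a=37^-2·(≡14), b=37^-6·(≡21) mod 37; (14|37)=-1, (21|37)=+1; (−1)^{-2·-6·18}·(-1)^-6·(+1)^-2 = +1.
v=29: a=29^1·(≡23), b=29^3·(≡16) mod 29; (23|29)=+1, (16|29)=+1; (−1)^{1·3·14}·(+1)^3·(+1)^1 = +1.
v=5: a=5^2·(≡2), b=5^2·(≡2) mod 5; (2|5)=-1, (2|5)=-1; (−1)^{2·2·2}·(-1)^2·(-1)^2 = +1.
v=∞: -23693 < 0 and -3814573 < 0  ⇒  (a,b)_∞ = -1.
v=23: a=23^2·(≡22), b=23^5·(≡3) mod 23; (22|23)=-1, (3|23)=+1; (−1)^{2·5·11}·(-1)^5·(+1)^2 = -1.
v=19: a=19^3·(≡17), b=19^3·(≡17) mod 19; (17|19)=+1, (17|19)=+1; (−1)^{3·3·9}·(+1)^3·(+1)^3 = -1.
v=7: a=7^2·(≡4), b=7^3·(≡2) mod 7; (4|7)=+1, (2|7)=+1; (−1)^{2·3·3}·(+1)^3·(+1)^2 = +1.
v=43: a=43^1·(≡26), b=43^3·(≡13) mod 43; (26|43)=-1, (13|43)=+1; (−1)^{1·3·21}·(-1)^3·(+1)^1 = +1.
(-23693, -3814573 / ℚ) ramifies at {2, 19, 23, ∞}: a division algebra.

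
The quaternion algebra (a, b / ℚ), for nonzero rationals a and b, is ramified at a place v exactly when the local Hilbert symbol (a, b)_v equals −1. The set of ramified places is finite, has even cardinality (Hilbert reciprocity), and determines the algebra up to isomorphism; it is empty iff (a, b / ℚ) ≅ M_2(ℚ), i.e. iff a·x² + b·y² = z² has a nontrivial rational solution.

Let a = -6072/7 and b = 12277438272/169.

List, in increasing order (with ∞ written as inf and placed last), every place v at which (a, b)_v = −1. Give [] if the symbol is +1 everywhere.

Mod squares: a ≡ -10626, b ≡ 37. Check v ∈ {∞, 2, 3, 7, 11, 13, 23, 37}.
v=37: a=37^0·(≡10), b=37^1·(≡28) mod 37; (10|37)=+1, (28|37)=+1; (−1)^{0·1·18}·(+1)^1·(+1)^0 = +1.
v=3: a=3^1·(≡1), b=3^4·(≡1) mod 3; (1|3)=+1, (1|3)=+1; (−1)^{1·4·1}·(+1)^4·(+1)^1 = +1.
v=23: a=23^1·(≡5), b=23^2·(≡14) mod 23; (5|23)=-1, (14|23)=-1; (−1)^{1·2·11}·(-1)^2·(-1)^1 = -1.
v=11: a=11^1·(≡6), b=11^2·(≡3) mod 11; (6|11)=-1, (3|11)=+1; (−1)^{1·2·5}·(-1)^2·(+1)^1 = +1.
v=2: v_2(a)=3, v_2(b)=6; units ≡ 7, 5 (mod 8); ε·ε+αω+βω = 1·0+3·1+6·0 ≡ 1  ⇒  (a,b)_2 = -1.
v=7: a=7^-1·(≡4), b=7^0·(≡1) mod 7; (4|7)=+1, (1|7)=+1; (−1)^{-1·0·3}·(+1)^0·(+1)^-1 = +1.
v=∞: -10626 < 0 and 37 > 0  ⇒  (a,b)_∞ = +1.
v=13: a=13^0·(≡11), b=13^-2·(≡8) mod 13; (11|13)=-1, (8|13)=-1; (−1)^{0·-2·6}·(-1)^-2·(-1)^0 = +1.
|Ram(-10626, 37)| = 2, even; anisotropic at {2, 23}.

[2, 23]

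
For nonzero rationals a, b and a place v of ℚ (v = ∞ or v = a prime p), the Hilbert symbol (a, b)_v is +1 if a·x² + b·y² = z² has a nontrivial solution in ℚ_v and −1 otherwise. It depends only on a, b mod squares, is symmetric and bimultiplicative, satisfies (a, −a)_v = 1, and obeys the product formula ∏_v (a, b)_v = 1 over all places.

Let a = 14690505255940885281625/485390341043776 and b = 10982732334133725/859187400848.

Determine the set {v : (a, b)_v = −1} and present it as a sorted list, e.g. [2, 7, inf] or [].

(a, b) ≡ (2185, 245157) mod (ℚ^×)²; places V = {2, 3, 5, 7, 11, 13, 17, 19, 23, 31, 37, 41, 43, ∞}.
(a,b)_43: α=2, u≡9; β=2, v≡31 (mod 43); (9|43)=+1, (31|43)=+1; sign (−1)^0·+1^2·+1^2 = +1.
(a,b)_19: α=1, u≡1; β=1, v≡10 (mod 19); (1|19)=+1, (10|19)=-1; sign (−1)^1·+1^1·-1^1 = +1.
(a,b)_2: α=-6, β=-4; u≡1, v≡5 (mod 8); ε(u)ε(v)=0·0, αω(v)=-6·1, βω(u)=-4·0; sum ≡ 0  ⇒  +1.
(a,b)_41: α=2, u≡6; β=2, v≡4 (mod 41); (6|41)=-1, (4|41)=+1; sign (−1)^0·-1^2·+1^2 = +1.
(a,b)_∞: sgn(2185)=+, sgn(245157)=+, so +1.
(a,b)_37: α=-2, u≡32; β=-2, v≡2 (mod 37); (32|37)=-1, (2|37)=-1; sign (−1)^0·-1^-2·-1^-2 = +1.
(a,b)_7: α=-8, u≡1; β=-4, v≡3 (mod 7); (1|7)=+1, (3|7)=-1; sign (−1)^0·+1^-4·-1^-8 = +1.
(a,b)_11: α=6, u≡8; β=3, v≡1 (mod 11); (8|11)=-1, (1|11)=+1; sign (−1)^0·-1^3·+1^6 = -1.
(a,b)_5: α=3, u≡3; β=2, v≡3 (mod 5); (3|5)=-1, (3|5)=-1; sign (−1)^0·-1^2·-1^3 = -1.
(a,b)_13: α=2, u≡3; β=0, v≡10 (mod 13); (3|13)=+1, (10|13)=+1; sign (−1)^0·+1^0·+1^2 = +1.
(a,b)_23: α=1, u≡6; β=1, v≡21 (mod 23); (6|23)=+1, (21|23)=-1; sign (−1)^1·+1^1·-1^1 = +1.
(a,b)_17: α=2, u≡16; β=-1, v≡10 (mod 17); (16|17)=+1, (10|17)=-1; sign (−1)^0·+1^-1·-1^2 = +1.
(a,b)_3: α=0, u≡1; β=5, v≡2 (mod 3); (1|3)=+1, (2|3)=-1; sign (−1)^0·+1^5·-1^0 = +1.
(a,b)_31: α=-2, u≡27; β=-2, v≡16 (mod 31); (27|31)=-1, (16|31)=+1; sign (−1)^0·-1^-2·+1^-2 = +1.
Ram(2185, 245157) = {5, 11}; no ℚ_5-point on the conic.

[5, 11]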